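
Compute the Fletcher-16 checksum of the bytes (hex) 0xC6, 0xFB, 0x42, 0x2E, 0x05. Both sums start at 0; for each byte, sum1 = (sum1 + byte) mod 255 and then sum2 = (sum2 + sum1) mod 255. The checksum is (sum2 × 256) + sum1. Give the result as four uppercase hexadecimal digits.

F938

Running sums (mod 255):
  after byte 0 (0xC6): sum1=198, sum2=198
  after byte 1 (0xFB): sum1=194, sum2=137
  after byte 2 (0x42): sum1=5, sum2=142
  after byte 3 (0x2E): sum1=51, sum2=193
  after byte 4 (0x05): sum1=56, sum2=249
Checksum = sum2·256 + sum1 = 249·256 + 56 = 63800 = 0xF938.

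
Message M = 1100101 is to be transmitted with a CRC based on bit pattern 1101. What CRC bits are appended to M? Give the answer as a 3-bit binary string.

000

Append 3 zeros: 1100101000. Divide by 1101 (XOR where the leading bit is 1):
  pos 0: 1100 XOR 1101 = 0001
  pos 3: 1101 XOR 1101 = 0000
Remainder (last 3 bits) = 000. This is the CRC / FCS.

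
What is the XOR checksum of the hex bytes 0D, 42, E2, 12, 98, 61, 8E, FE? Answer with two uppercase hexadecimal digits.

XOR the bytes together:
  start with 0x0D
  0x0D ⊕ 0x42 = 0x4F
  0x4F ⊕ 0xE2 = 0xAD
  0xAD ⊕ 0x12 = 0xBF
  0xBF ⊕ 0x98 = 0x27
  0x27 ⊕ 0x61 = 0x46
  0x46 ⊕ 0x8E = 0xC8
  0xC8 ⊕ 0xFE = 0x36

36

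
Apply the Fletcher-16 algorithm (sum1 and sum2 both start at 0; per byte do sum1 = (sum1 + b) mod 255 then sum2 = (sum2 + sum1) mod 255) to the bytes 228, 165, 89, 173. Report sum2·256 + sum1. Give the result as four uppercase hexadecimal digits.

E491

Running sums (mod 255):
  after byte 0 (228): sum1=228, sum2=228
  after byte 1 (165): sum1=138, sum2=111
  after byte 2 (89): sum1=227, sum2=83
  after byte 3 (173): sum1=145, sum2=228
Checksum = sum2·256 + sum1 = 228·256 + 145 = 58513 = 0xE491.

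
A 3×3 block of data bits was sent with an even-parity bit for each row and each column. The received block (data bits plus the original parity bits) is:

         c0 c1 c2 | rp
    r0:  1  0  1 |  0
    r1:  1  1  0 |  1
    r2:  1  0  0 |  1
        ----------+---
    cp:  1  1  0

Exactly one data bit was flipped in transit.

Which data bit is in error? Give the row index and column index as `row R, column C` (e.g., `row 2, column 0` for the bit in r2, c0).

Recompute each row's even parity and compare to rp:
  r0: data parity 0, sent rp 0 → ok
  r1: data parity 0, sent rp 1 → mismatch
  r2: data parity 1, sent rp 1 → ok
Recompute each column's even parity and compare to cp:
  c0: data parity 1, sent cp 1 → ok
  c1: data parity 1, sent cp 1 → ok
  c2: data parity 1, sent cp 0 → mismatch
Exactly one row (r1) and one column (c2) fail → the flipped bit is at their intersection.

row 1, column 2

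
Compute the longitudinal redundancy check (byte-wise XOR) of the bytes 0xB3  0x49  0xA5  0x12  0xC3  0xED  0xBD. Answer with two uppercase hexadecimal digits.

XOR the bytes together:
  start with 0xB3
  0xB3 ⊕ 0x49 = 0xFA
  0xFA ⊕ 0xA5 = 0x5F
  0x5F ⊕ 0x12 = 0x4D
  0x4D ⊕ 0xC3 = 0x8E
  0x8E ⊕ 0xED = 0x63
  0x63 ⊕ 0xBD = 0xDE

DE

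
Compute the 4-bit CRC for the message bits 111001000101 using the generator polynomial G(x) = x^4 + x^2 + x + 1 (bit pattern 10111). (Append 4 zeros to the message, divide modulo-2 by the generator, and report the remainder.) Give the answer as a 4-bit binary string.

1100

Append 4 zeros: 1110010001010000. Divide by 10111 (XOR where the leading bit is 1):
  pos 0: 11100 XOR 10111 = 01011
  pos 1: 10111 XOR 10111 = 00000
  pos 9: 10100 XOR 10111 = 00011
Remainder (last 4 bits) = 1100. This is the CRC / FCS.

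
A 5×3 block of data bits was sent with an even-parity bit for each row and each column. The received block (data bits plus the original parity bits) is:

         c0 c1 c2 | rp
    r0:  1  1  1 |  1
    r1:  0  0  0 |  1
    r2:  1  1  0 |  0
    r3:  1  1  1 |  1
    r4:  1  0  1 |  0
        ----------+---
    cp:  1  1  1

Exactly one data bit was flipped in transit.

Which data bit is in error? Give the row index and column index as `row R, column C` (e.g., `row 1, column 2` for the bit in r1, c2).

Recompute each row's even parity and compare to rp:
  r0: data parity 1, sent rp 1 → ok
  r1: data parity 0, sent rp 1 → mismatch
  r2: data parity 0, sent rp 0 → ok
  r3: data parity 1, sent rp 1 → ok
  r4: data parity 0, sent rp 0 → ok
Recompute each column's even parity and compare to cp:
  c0: data parity 0, sent cp 1 → mismatch
  c1: data parity 1, sent cp 1 → ok
  c2: data parity 1, sent cp 1 → ok
Exactly one row (r1) and one column (c0) fail → the flipped bit is at their intersection.

row 1, column 0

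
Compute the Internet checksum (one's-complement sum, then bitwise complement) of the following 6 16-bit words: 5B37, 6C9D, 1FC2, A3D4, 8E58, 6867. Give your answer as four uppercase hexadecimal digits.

7DD4

One's-complement addition (fold any carry out of bit 15 back into bit 0):
  0x5B37 + 0x6C9D = 0x0C7D4
  0xC7D4 + 0x1FC2 = 0x0E796
  0xE796 + 0xA3D4 = 0x18B6A → wrap carry → 0x8B6B
  0x8B6B + 0x8E58 = 0x119C3 → wrap carry → 0x19C4
  0x19C4 + 0x6867 = 0x0822B
One's-complement sum = 0x822B.
Checksum = ~0x822B & 0xFFFF = 0x7DD4.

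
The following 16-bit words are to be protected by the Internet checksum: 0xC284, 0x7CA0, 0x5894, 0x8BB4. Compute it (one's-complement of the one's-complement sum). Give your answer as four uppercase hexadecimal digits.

One's-complement addition (fold any carry out of bit 15 back into bit 0):
  0xC284 + 0x7CA0 = 0x13F24 → wrap carry → 0x3F25
  0x3F25 + 0x5894 = 0x097B9
  0x97B9 + 0x8BB4 = 0x1236D → wrap carry → 0x236E
One's-complement sum = 0x236E.
Checksum = ~0x236E & 0xFFFF = 0xDC91.

DC91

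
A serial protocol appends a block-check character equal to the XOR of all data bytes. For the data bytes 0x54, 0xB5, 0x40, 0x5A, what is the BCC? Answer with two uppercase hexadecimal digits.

FB

XOR the bytes together:
  start with 0x54
  0x54 ⊕ 0xB5 = 0xE1
  0xE1 ⊕ 0x40 = 0xA1
  0xA1 ⊕ 0x5A = 0xFB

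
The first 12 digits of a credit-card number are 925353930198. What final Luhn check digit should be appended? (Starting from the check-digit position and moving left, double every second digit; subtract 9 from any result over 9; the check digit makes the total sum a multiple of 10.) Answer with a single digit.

Partial digits right→left: 8 9 1 0 3 9 3 5 3 5 2 9
Double every second digit counting from the check-digit position (so the 1st, 3rd, 5th, ... of the partial from the right).
  doubled (with −9 where >9): 7 2 6 6 6 4 → sum 31
  kept as-is: 9 0 9 5 5 9 → sum 37
Total = 31 + 37 = 68.
Check digit = (10 − (68 mod 10)) mod 10 = 2.

2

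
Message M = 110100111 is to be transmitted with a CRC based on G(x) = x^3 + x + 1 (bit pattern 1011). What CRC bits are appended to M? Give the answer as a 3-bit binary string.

101

Append 3 zeros: 110100111000. Divide by 1011 (XOR where the leading bit is 1):
  pos 0: 1101 XOR 1011 = 0110
  pos 1: 1100 XOR 1011 = 0111
  pos 2: 1110 XOR 1011 = 0101
  pos 3: 1011 XOR 1011 = 0000
  pos 7: 1100 XOR 1011 = 0111
  pos 8: 1110 XOR 1011 = 0101
Remainder (last 3 bits) = 101. This is the CRC / FCS.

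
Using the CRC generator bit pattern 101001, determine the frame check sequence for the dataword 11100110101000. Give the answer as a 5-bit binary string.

01111

Append 5 zeros: 1110011010100000000. Divide by 101001 (XOR where the leading bit is 1):
  pos 0: 111001 XOR 101001 = 010000
  pos 1: 100001 XOR 101001 = 001000
  pos 3: 100001 XOR 101001 = 001000
  pos 5: 100001 XOR 101001 = 001000
  pos 7: 100000 XOR 101001 = 001001
  pos 9: 100100 XOR 101001 = 001101
  pos 11: 110100 XOR 101001 = 011101
  pos 12: 111010 XOR 101001 = 010011
  pos 13: 100110 XOR 101001 = 001111
Remainder (last 5 bits) = 01111. This is the CRC / FCS.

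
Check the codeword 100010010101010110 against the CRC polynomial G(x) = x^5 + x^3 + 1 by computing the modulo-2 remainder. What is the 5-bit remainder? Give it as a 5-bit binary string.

Modulo-2 division of 100010010101010110 by 101001:
  pos 0: 100010 XOR 101001 = 001011
  pos 2: 101101 XOR 101001 = 000100
  pos 5: 100010 XOR 101001 = 001011
  pos 7: 101110 XOR 101001 = 000111
  pos 10: 111101 XOR 101001 = 010100
  pos 11: 101001 XOR 101001 = 000000
Remainder = 00000 (zero — the frame passes the CRC check).

00000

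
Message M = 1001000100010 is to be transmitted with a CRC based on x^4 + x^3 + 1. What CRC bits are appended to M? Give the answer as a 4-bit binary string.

1010

Append 4 zeros: 10010001000100000. Divide by 11001 (XOR where the leading bit is 1):
  pos 0: 10010 XOR 11001 = 01011
  pos 1: 10110 XOR 11001 = 01111
  pos 2: 11110 XOR 11001 = 00111
  pos 4: 11110 XOR 11001 = 00111
  pos 6: 11100 XOR 11001 = 00101
  pos 8: 10110 XOR 11001 = 01111
  pos 9: 11110 XOR 11001 = 00111
  pos 11: 11100 XOR 11001 = 00101
Remainder (last 4 bits) = 1010. This is the CRC / FCS.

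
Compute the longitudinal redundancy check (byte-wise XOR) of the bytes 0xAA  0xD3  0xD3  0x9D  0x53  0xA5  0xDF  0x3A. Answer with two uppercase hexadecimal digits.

24

XOR the bytes together:
  start with 0xAA
  0xAA ⊕ 0xD3 = 0x79
  0x79 ⊕ 0xD3 = 0xAA
  0xAA ⊕ 0x9D = 0x37
  0x37 ⊕ 0x53 = 0x64
  0x64 ⊕ 0xA5 = 0xC1
  0xC1 ⊕ 0xDF = 0x1E
  0x1E ⊕ 0x3A = 0x24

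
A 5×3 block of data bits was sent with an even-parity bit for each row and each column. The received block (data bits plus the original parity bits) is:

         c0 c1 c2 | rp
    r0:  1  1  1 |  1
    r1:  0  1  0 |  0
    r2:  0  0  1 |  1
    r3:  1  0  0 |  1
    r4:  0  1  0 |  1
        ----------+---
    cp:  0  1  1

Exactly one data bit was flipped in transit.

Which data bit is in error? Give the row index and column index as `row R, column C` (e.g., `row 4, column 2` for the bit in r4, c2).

Recompute each row's even parity and compare to rp:
  r0: data parity 1, sent rp 1 → ok
  r1: data parity 1, sent rp 0 → mismatch
  r2: data parity 1, sent rp 1 → ok
  r3: data parity 1, sent rp 1 → ok
  r4: data parity 1, sent rp 1 → ok
Recompute each column's even parity and compare to cp:
  c0: data parity 0, sent cp 0 → ok
  c1: data parity 1, sent cp 1 → ok
  c2: data parity 0, sent cp 1 → mismatch
Exactly one row (r1) and one column (c2) fail → the flipped bit is at their intersection.

row 1, column 2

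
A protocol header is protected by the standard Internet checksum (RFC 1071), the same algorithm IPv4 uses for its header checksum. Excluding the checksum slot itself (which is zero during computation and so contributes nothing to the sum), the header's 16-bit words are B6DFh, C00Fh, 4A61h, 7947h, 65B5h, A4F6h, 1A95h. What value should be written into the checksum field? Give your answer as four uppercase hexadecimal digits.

A026

One's-complement addition (fold any carry out of bit 15 back into bit 0):
  0xB6DF + 0xC00F = 0x176EE → wrap carry → 0x76EF
  0x76EF + 0x4A61 = 0x0C150
  0xC150 + 0x7947 = 0x13A97 → wrap carry → 0x3A98
  0x3A98 + 0x65B5 = 0x0A04D
  0xA04D + 0xA4F6 = 0x14543 → wrap carry → 0x4544
  0x4544 + 0x1A95 = 0x05FD9
One's-complement sum = 0x5FD9.
Checksum = ~0x5FD9 & 0xFFFF = 0xA026.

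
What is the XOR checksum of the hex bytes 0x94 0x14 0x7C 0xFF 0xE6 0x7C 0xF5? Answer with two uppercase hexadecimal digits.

6C

XOR the bytes together:
  start with 0x94
  0x94 ⊕ 0x14 = 0x80
  0x80 ⊕ 0x7C = 0xFC
  0xFC ⊕ 0xFF = 0x03
  0x03 ⊕ 0xE6 = 0xE5
  0xE5 ⊕ 0x7C = 0x99
  0x99 ⊕ 0xF5 = 0x6C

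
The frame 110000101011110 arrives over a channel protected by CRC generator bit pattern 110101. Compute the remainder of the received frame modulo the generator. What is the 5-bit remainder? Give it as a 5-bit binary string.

Modulo-2 division of 110000101011110 by 110101:
  pos 0: 110000 XOR 110101 = 000101
  pos 3: 101101 XOR 110101 = 011000
  pos 4: 110000 XOR 110101 = 000101
  pos 7: 101111 XOR 110101 = 011010
  pos 8: 110101 XOR 110101 = 000000
Remainder = 00000 (zero — the frame passes the CRC check).

00000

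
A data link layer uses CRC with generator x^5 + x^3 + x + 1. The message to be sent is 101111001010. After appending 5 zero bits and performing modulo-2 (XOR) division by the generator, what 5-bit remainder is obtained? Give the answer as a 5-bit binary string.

Append 5 zeros: 10111100101000000. Divide by 101011 (XOR where the leading bit is 1):
  pos 0: 101111 XOR 101011 = 000100
  pos 3: 100001 XOR 101011 = 001010
  pos 5: 101001 XOR 101011 = 000010
  pos 9: 100000 XOR 101011 = 001011
  pos 11: 101100 XOR 101011 = 000111
Remainder (last 5 bits) = 00111. This is the CRC / FCS.

00111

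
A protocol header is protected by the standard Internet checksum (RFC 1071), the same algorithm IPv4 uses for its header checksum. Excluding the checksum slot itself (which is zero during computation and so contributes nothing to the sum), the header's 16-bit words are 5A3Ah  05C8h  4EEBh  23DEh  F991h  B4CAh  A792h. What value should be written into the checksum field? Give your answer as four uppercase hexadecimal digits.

One's-complement addition (fold any carry out of bit 15 back into bit 0):
  0x5A3A + 0x05C8 = 0x06002
  0x6002 + 0x4EEB = 0x0AEED
  0xAEED + 0x23DE = 0x0D2CB
  0xD2CB + 0xF991 = 0x1CC5C → wrap carry → 0xCC5D
  0xCC5D + 0xB4CA = 0x18127 → wrap carry → 0x8128
  0x8128 + 0xA792 = 0x128BA → wrap carry → 0x28BB
One's-complement sum = 0x28BB.
Checksum = ~0x28BB & 0xFFFF = 0xD744.

D744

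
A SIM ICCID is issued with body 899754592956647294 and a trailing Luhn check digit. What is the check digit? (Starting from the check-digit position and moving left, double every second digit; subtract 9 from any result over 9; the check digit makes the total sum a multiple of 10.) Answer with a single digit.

Partial digits right→left: 4 9 2 7 4 6 6 5 9 2 9 5 4 5 7 9 9 8
Double every second digit counting from the check-digit position (so the 1st, 3rd, 5th, ... of the partial from the right).
  doubled (with −9 where >9): 8 4 8 3 9 9 8 5 9 → sum 63
  kept as-is: 9 7 6 5 2 5 5 9 8 → sum 56
Total = 63 + 56 = 119.
Check digit = (10 − (119 mod 10)) mod 10 = 1.

1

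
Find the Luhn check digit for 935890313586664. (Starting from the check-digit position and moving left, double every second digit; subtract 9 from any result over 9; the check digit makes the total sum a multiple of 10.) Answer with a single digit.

Partial digits right→left: 4 6 6 6 8 5 3 1 3 0 9 8 5 3 9
Double every second digit counting from the check-digit position (so the 1st, 3rd, 5th, ... of the partial from the right).
  doubled (with −9 where >9): 8 3 7 6 6 9 1 9 → sum 49
  kept as-is: 6 6 5 1 0 8 3 → sum 29
Total = 49 + 29 = 78.
Check digit = (10 − (78 mod 10)) mod 10 = 2.

2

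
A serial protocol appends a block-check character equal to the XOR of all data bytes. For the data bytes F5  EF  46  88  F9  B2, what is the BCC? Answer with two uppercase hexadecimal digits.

XOR the bytes together:
  start with 0xF5
  0xF5 ⊕ 0xEF = 0x1A
  0x1A ⊕ 0x46 = 0x5C
  0x5C ⊕ 0x88 = 0xD4
  0xD4 ⊕ 0xF9 = 0x2D
  0x2D ⊕ 0xB2 = 0x9F

9F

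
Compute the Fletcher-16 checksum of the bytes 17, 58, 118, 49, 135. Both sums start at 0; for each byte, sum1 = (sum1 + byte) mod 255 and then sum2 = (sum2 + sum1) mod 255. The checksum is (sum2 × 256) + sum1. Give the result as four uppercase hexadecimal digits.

Running sums (mod 255):
  after byte 0 (17): sum1=17, sum2=17
  after byte 1 (58): sum1=75, sum2=92
  after byte 2 (118): sum1=193, sum2=30
  after byte 3 (49): sum1=242, sum2=17
  after byte 4 (135): sum1=122, sum2=139
Checksum = sum2·256 + sum1 = 139·256 + 122 = 35706 = 0x8B7A.

8B7A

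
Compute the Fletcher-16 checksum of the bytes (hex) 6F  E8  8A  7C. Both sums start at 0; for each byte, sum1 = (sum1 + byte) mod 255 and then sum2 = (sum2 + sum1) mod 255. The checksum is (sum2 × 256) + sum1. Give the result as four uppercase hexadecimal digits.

0A5F

Running sums (mod 255):
  after byte 0 (6F): sum1=111, sum2=111
  after byte 1 (E8): sum1=88, sum2=199
  after byte 2 (8A): sum1=226, sum2=170
  after byte 3 (7C): sum1=95, sum2=10
Checksum = sum2·256 + sum1 = 10·256 + 95 = 2655 = 0x0A5F.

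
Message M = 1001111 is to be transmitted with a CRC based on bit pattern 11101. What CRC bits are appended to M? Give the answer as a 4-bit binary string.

1101

Append 4 zeros: 10011110000. Divide by 11101 (XOR where the leading bit is 1):
  pos 0: 10011 XOR 11101 = 01110
  pos 1: 11101 XOR 11101 = 00000
  pos 6: 10000 XOR 11101 = 01101
Remainder (last 4 bits) = 1101. This is the CRC / FCS.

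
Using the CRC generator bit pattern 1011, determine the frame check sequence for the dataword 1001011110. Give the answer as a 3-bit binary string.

110

Append 3 zeros: 1001011110000. Divide by 1011 (XOR where the leading bit is 1):
  pos 0: 1001 XOR 1011 = 0010
  pos 2: 1001 XOR 1011 = 0010
  pos 4: 1011 XOR 1011 = 0000
  pos 8: 1000 XOR 1011 = 0011
Remainder (last 3 bits) = 110. This is the CRC / FCS.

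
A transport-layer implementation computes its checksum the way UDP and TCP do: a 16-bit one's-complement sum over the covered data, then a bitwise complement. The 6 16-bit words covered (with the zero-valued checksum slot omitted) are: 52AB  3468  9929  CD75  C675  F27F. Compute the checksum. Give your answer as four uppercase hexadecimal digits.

5957

One's-complement addition (fold any carry out of bit 15 back into bit 0):
  0x52AB + 0x3468 = 0x08713
  0x8713 + 0x9929 = 0x1203C → wrap carry → 0x203D
  0x203D + 0xCD75 = 0x0EDB2
  0xEDB2 + 0xC675 = 0x1B427 → wrap carry → 0xB428
  0xB428 + 0xF27F = 0x1A6A7 → wrap carry → 0xA6A8
One's-complement sum = 0xA6A8.
Checksum = ~0xA6A8 & 0xFFFF = 0x5957.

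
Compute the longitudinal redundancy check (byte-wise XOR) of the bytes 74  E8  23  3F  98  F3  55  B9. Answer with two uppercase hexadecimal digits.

XOR the bytes together:
  start with 0x74
  0x74 ⊕ 0xE8 = 0x9C
  0x9C ⊕ 0x23 = 0xBF
  0xBF ⊕ 0x3F = 0x80
  0x80 ⊕ 0x98 = 0x18
  0x18 ⊕ 0xF3 = 0xEB
  0xEB ⊕ 0x55 = 0xBE
  0xBE ⊕ 0xB9 = 0x07

07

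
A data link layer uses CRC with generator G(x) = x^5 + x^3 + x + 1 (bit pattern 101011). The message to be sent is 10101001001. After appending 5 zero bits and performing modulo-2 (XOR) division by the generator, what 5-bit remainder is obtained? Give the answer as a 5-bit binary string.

10110

Append 5 zeros: 1010100100100000. Divide by 101011 (XOR where the leading bit is 1):
  pos 0: 101010 XOR 101011 = 000001
  pos 5: 101001 XOR 101011 = 000010
  pos 9: 100000 XOR 101011 = 001011
Remainder (last 5 bits) = 10110. This is the CRC / FCS.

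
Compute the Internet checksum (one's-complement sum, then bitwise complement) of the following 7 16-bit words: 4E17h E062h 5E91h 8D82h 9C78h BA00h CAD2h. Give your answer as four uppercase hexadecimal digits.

C425

One's-complement addition (fold any carry out of bit 15 back into bit 0):
  0x4E17 + 0xE062 = 0x12E79 → wrap carry → 0x2E7A
  0x2E7A + 0x5E91 = 0x08D0B
  0x8D0B + 0x8D82 = 0x11A8D → wrap carry → 0x1A8E
  0x1A8E + 0x9C78 = 0x0B706
  0xB706 + 0xBA00 = 0x17106 → wrap carry → 0x7107
  0x7107 + 0xCAD2 = 0x13BD9 → wrap carry → 0x3BDA
One's-complement sum = 0x3BDA.
Checksum = ~0x3BDA & 0xFFFF = 0xC425.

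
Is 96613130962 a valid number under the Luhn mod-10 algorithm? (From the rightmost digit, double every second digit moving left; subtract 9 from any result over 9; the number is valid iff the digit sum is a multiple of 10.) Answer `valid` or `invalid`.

invalid

From the right, keep odd positions and double even positions (subtract 9 from any doubled value over 9):
  doubled (positions 2,4,...): 3 0 2 2 3 → sum 10
  kept (positions 1,3,...): 2 9 3 3 6 9 → sum 32
Total = 42.
42 mod 10 = 2, so the number is invalid.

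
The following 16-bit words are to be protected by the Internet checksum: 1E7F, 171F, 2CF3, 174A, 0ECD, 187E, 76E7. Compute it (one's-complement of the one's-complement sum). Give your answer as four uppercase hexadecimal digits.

E7F1

One's-complement addition (fold any carry out of bit 15 back into bit 0):
  0x1E7F + 0x171F = 0x0359E
  0x359E + 0x2CF3 = 0x06291
  0x6291 + 0x174A = 0x079DB
  0x79DB + 0x0ECD = 0x088A8
  0x88A8 + 0x187E = 0x0A126
  0xA126 + 0x76E7 = 0x1180D → wrap carry → 0x180E
One's-complement sum = 0x180E.
Checksum = ~0x180E & 0xFFFF = 0xE7F1.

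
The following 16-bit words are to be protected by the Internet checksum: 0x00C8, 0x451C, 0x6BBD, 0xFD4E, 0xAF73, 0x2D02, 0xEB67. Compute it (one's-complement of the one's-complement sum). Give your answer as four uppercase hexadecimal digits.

One's-complement addition (fold any carry out of bit 15 back into bit 0):
  0x00C8 + 0x451C = 0x045E4
  0x45E4 + 0x6BBD = 0x0B1A1
  0xB1A1 + 0xFD4E = 0x1AEEF → wrap carry → 0xAEF0
  0xAEF0 + 0xAF73 = 0x15E63 → wrap carry → 0x5E64
  0x5E64 + 0x2D02 = 0x08B66
  0x8B66 + 0xEB67 = 0x176CD → wrap carry → 0x76CE
One's-complement sum = 0x76CE.
Checksum = ~0x76CE & 0xFFFF = 0x8931.

8931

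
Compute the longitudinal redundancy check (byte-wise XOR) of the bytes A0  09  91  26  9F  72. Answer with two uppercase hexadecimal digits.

XOR the bytes together:
  start with 0xA0
  0xA0 ⊕ 0x09 = 0xA9
  0xA9 ⊕ 0x91 = 0x38
  0x38 ⊕ 0x26 = 0x1E
  0x1E ⊕ 0x9F = 0x81
  0x81 ⊕ 0x72 = 0xF3

F3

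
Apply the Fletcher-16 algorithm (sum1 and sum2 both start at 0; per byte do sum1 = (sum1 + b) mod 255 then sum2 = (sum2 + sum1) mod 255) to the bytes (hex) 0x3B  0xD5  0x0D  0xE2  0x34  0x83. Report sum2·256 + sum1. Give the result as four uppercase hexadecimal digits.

Running sums (mod 255):
  after byte 0 (0x3B): sum1=59, sum2=59
  after byte 1 (0xD5): sum1=17, sum2=76
  after byte 2 (0x0D): sum1=30, sum2=106
  after byte 3 (0xE2): sum1=1, sum2=107
  after byte 4 (0x34): sum1=53, sum2=160
  after byte 5 (0x83): sum1=184, sum2=89
Checksum = sum2·256 + sum1 = 89·256 + 184 = 22968 = 0x59B8.

59B8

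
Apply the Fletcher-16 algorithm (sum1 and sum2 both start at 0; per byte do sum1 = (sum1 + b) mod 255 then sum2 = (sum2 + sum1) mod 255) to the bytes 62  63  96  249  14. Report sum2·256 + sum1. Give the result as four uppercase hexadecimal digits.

57E5

Running sums (mod 255):
  after byte 0 (62): sum1=62, sum2=62
  after byte 1 (63): sum1=125, sum2=187
  after byte 2 (96): sum1=221, sum2=153
  after byte 3 (249): sum1=215, sum2=113
  after byte 4 (14): sum1=229, sum2=87
Checksum = sum2·256 + sum1 = 87·256 + 229 = 22501 = 0x57E5.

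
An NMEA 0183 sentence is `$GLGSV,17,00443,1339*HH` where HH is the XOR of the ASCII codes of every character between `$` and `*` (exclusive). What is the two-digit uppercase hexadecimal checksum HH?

58

XOR the ASCII codes of the payload characters:
  'G' = 0x47 → acc = 0x47
  'L' = 0x4C → acc = 0x0B
  'G' = 0x47 → acc = 0x4C
  'S' = 0x53 → acc = 0x1F
  'V' = 0x56 → acc = 0x49
  ',' = 0x2C → acc = 0x65
  '1' = 0x31 → acc = 0x54
  '7' = 0x37 → acc = 0x63
  ',' = 0x2C → acc = 0x4F
  '0' = 0x30 → acc = 0x7F
  '0' = 0x30 → acc = 0x4F
  '4' = 0x34 → acc = 0x7B
  '4' = 0x34 → acc = 0x4F
  '3' = 0x33 → acc = 0x7C
  ',' = 0x2C → acc = 0x50
  '1' = 0x31 → acc = 0x61
  '3' = 0x33 → acc = 0x52
  '3' = 0x33 → acc = 0x61
  '9' = 0x39 → acc = 0x58
Checksum = 0x58.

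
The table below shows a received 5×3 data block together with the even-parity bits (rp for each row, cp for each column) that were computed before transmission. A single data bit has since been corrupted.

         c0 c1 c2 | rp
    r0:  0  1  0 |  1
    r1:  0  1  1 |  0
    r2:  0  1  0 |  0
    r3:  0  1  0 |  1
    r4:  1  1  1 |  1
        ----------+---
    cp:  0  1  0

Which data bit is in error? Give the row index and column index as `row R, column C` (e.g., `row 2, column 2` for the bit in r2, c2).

Recompute each row's even parity and compare to rp:
  r0: data parity 1, sent rp 1 → ok
  r1: data parity 0, sent rp 0 → ok
  r2: data parity 1, sent rp 0 → mismatch
  r3: data parity 1, sent rp 1 → ok
  r4: data parity 1, sent rp 1 → ok
Recompute each column's even parity and compare to cp:
  c0: data parity 1, sent cp 0 → mismatch
  c1: data parity 1, sent cp 1 → ok
  c2: data parity 0, sent cp 0 → ok
Exactly one row (r2) and one column (c0) fail → the flipped bit is at their intersection.

row 2, column 0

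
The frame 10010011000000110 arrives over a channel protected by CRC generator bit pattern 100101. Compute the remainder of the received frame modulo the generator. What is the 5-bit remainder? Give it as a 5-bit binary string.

01010

Modulo-2 division of 10010011000000110 by 100101:
  pos 0: 100100 XOR 100101 = 000001
  pos 5: 111000 XOR 100101 = 011101
  pos 6: 111010 XOR 100101 = 011111
  pos 7: 111110 XOR 100101 = 011011
  pos 8: 110110 XOR 100101 = 010011
  pos 9: 100111 XOR 100101 = 000010
Remainder = 01010 (nonzero — an error is detected).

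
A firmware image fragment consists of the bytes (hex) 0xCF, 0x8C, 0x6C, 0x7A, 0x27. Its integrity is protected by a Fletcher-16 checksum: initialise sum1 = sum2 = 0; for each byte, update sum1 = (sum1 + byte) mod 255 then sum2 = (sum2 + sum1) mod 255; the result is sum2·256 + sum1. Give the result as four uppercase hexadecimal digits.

A26A

Running sums (mod 255):
  after byte 0 (0xCF): sum1=207, sum2=207
  after byte 1 (0x8C): sum1=92, sum2=44
  after byte 2 (0x6C): sum1=200, sum2=244
  after byte 3 (0x7A): sum1=67, sum2=56
  after byte 4 (0x27): sum1=106, sum2=162
Checksum = sum2·256 + sum1 = 162·256 + 106 = 41578 = 0xA26A.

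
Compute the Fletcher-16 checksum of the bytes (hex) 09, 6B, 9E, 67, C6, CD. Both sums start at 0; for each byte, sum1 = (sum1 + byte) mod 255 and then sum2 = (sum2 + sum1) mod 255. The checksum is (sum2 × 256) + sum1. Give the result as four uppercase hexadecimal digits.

5B0F

Running sums (mod 255):
  after byte 0 (09): sum1=9, sum2=9
  after byte 1 (6B): sum1=116, sum2=125
  after byte 2 (9E): sum1=19, sum2=144
  after byte 3 (67): sum1=122, sum2=11
  after byte 4 (C6): sum1=65, sum2=76
  after byte 5 (CD): sum1=15, sum2=91
Checksum = sum2·256 + sum1 = 91·256 + 15 = 23311 = 0x5B0F.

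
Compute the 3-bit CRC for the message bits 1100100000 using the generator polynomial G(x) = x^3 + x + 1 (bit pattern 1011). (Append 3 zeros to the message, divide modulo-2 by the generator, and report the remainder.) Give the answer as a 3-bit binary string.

011

Append 3 zeros: 1100100000000. Divide by 1011 (XOR where the leading bit is 1):
  pos 0: 1100 XOR 1011 = 0111
  pos 1: 1111 XOR 1011 = 0100
  pos 2: 1000 XOR 1011 = 0011
  pos 4: 1100 XOR 1011 = 0111
  pos 5: 1110 XOR 1011 = 0101
  pos 6: 1010 XOR 1011 = 0001
  pos 9: 1000 XOR 1011 = 0011
Remainder (last 3 bits) = 011. This is the CRC / FCS.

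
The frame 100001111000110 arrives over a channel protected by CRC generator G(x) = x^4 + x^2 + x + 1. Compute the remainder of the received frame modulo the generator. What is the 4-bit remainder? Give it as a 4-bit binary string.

1011

Modulo-2 division of 100001111000110 by 10111:
  pos 0: 10000 XOR 10111 = 00111
  pos 2: 11111 XOR 10111 = 01000
  pos 3: 10001 XOR 10111 = 00110
  pos 5: 11010 XOR 10111 = 01101
  pos 6: 11010 XOR 10111 = 01101
  pos 7: 11010 XOR 10111 = 01101
  pos 8: 11011 XOR 10111 = 01100
  pos 9: 11001 XOR 10111 = 01110
  pos 10: 11100 XOR 10111 = 01011
Remainder = 1011 (nonzero — an error is detected).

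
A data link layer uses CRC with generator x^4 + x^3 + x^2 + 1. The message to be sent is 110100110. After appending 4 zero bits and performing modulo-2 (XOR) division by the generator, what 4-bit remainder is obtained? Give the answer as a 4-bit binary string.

Append 4 zeros: 1101001100000. Divide by 11101 (XOR where the leading bit is 1):
  pos 0: 11010 XOR 11101 = 00111
  pos 2: 11101 XOR 11101 = 00000
  pos 7: 10000 XOR 11101 = 01101
  pos 8: 11010 XOR 11101 = 00111
Remainder (last 4 bits) = 0111. This is the CRC / FCS.

0111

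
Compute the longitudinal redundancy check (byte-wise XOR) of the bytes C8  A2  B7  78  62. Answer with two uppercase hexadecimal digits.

C7

XOR the bytes together:
  start with 0xC8
  0xC8 ⊕ 0xA2 = 0x6A
  0x6A ⊕ 0xB7 = 0xDD
  0xDD ⊕ 0x78 = 0xA5
  0xA5 ⊕ 0x62 = 0xC7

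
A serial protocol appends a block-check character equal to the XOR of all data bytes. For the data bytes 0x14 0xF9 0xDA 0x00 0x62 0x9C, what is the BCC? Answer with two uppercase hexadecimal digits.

XOR the bytes together:
  start with 0x14
  0x14 ⊕ 0xF9 = 0xED
  0xED ⊕ 0xDA = 0x37
  0x37 ⊕ 0x00 = 0x37
  0x37 ⊕ 0x62 = 0x55
  0x55 ⊕ 0x9C = 0xC9

C9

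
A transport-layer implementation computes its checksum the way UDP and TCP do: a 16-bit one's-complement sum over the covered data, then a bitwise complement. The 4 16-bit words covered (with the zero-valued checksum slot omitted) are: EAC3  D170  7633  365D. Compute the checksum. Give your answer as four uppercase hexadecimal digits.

973A

One's-complement addition (fold any carry out of bit 15 back into bit 0):
  0xEAC3 + 0xD170 = 0x1BC33 → wrap carry → 0xBC34
  0xBC34 + 0x7633 = 0x13267 → wrap carry → 0x3268
  0x3268 + 0x365D = 0x068C5
One's-complement sum = 0x68C5.
Checksum = ~0x68C5 & 0xFFFF = 0x973A.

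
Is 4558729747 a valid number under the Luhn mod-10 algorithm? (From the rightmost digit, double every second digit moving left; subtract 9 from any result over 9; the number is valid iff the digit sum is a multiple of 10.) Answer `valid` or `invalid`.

From the right, keep odd positions and double even positions (subtract 9 from any doubled value over 9):
  doubled (positions 2,4,...): 8 9 5 1 8 → sum 31
  kept (positions 1,3,...): 7 7 2 8 5 → sum 29
Total = 60.
60 mod 10 = 0, so the number is valid.

valid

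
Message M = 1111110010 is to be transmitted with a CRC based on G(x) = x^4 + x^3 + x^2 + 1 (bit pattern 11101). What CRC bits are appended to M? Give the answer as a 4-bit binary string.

1101

Append 4 zeros: 11111100100000. Divide by 11101 (XOR where the leading bit is 1):
  pos 0: 11111 XOR 11101 = 00010
  pos 3: 10100 XOR 11101 = 01001
  pos 4: 10011 XOR 11101 = 01110
  pos 5: 11100 XOR 11101 = 00001
  pos 9: 10000 XOR 11101 = 01101
Remainder (last 4 bits) = 1101. This is the CRC / FCS.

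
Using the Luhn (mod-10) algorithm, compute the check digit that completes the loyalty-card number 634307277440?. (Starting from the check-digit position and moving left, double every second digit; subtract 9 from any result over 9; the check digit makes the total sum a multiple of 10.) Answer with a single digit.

7

Partial digits right→left: 0 4 4 7 7 2 7 0 3 4 3 6
Double every second digit counting from the check-digit position (so the 1st, 3rd, 5th, ... of the partial from the right).
  doubled (with −9 where >9): 0 8 5 5 6 6 → sum 30
  kept as-is: 4 7 2 0 4 6 → sum 23
Total = 30 + 23 = 53.
Check digit = (10 − (53 mod 10)) mod 10 = 7.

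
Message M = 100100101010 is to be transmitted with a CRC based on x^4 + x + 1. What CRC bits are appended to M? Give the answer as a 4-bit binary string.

1001

Append 4 zeros: 1001001010100000. Divide by 10011 (XOR where the leading bit is 1):
  pos 0: 10010 XOR 10011 = 00001
  pos 4: 10101 XOR 10011 = 00110
  pos 6: 11001 XOR 10011 = 01010
  pos 7: 10100 XOR 10011 = 00111
  pos 9: 11100 XOR 10011 = 01111
  pos 10: 11110 XOR 10011 = 01101
  pos 11: 11010 XOR 10011 = 01001
Remainder (last 4 bits) = 1001. This is the CRC / FCS.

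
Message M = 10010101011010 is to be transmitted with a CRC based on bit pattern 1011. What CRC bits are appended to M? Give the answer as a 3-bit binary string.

001

Append 3 zeros: 10010101011010000. Divide by 1011 (XOR where the leading bit is 1):
  pos 0: 1001 XOR 1011 = 0010
  pos 2: 1001 XOR 1011 = 0010
  pos 4: 1001 XOR 1011 = 0010
  pos 6: 1001 XOR 1011 = 0010
  pos 8: 1010 XOR 1011 = 0001
  pos 11: 1100 XOR 1011 = 0111
  pos 12: 1110 XOR 1011 = 0101
  pos 13: 1010 XOR 1011 = 0001
Remainder (last 3 bits) = 001. This is the CRC / FCS.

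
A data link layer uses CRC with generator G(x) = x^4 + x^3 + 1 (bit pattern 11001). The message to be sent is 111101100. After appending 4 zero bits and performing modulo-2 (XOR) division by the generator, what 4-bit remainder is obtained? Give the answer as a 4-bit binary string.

1001

Append 4 zeros: 1111011000000. Divide by 11001 (XOR where the leading bit is 1):
  pos 0: 11110 XOR 11001 = 00111
  pos 2: 11111 XOR 11001 = 00110
  pos 4: 11000 XOR 11001 = 00001
  pos 8: 10000 XOR 11001 = 01001
Remainder (last 4 bits) = 1001. This is the CRC / FCS.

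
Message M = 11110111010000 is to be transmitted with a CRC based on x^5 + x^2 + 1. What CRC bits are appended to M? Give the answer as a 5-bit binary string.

Append 5 zeros: 1111011101000000000. Divide by 100101 (XOR where the leading bit is 1):
  pos 0: 111101 XOR 100101 = 011000
  pos 1: 110001 XOR 100101 = 010100
  pos 2: 101001 XOR 100101 = 001100
  pos 4: 110001 XOR 100101 = 010100
  pos 5: 101000 XOR 100101 = 001101
  pos 7: 110100 XOR 100101 = 010001
  pos 8: 100010 XOR 100101 = 000111
  pos 11: 111000 XOR 100101 = 011101
  pos 12: 111010 XOR 100101 = 011111
  pos 13: 111110 XOR 100101 = 011011
Remainder (last 5 bits) = 11011. This is the CRC / FCS.

11011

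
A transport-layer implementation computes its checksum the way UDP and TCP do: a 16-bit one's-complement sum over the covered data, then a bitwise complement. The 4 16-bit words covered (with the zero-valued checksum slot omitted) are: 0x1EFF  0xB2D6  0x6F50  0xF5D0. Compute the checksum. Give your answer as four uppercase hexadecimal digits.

One's-complement addition (fold any carry out of bit 15 back into bit 0):
  0x1EFF + 0xB2D6 = 0x0D1D5
  0xD1D5 + 0x6F50 = 0x14125 → wrap carry → 0x4126
  0x4126 + 0xF5D0 = 0x136F6 → wrap carry → 0x36F7
One's-complement sum = 0x36F7.
Checksum = ~0x36F7 & 0xFFFF = 0xC908.

C908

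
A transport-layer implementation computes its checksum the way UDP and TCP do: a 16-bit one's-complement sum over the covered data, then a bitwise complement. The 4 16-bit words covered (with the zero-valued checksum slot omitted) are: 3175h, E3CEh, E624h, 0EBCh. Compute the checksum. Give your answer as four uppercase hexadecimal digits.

One's-complement addition (fold any carry out of bit 15 back into bit 0):
  0x3175 + 0xE3CE = 0x11543 → wrap carry → 0x1544
  0x1544 + 0xE624 = 0x0FB68
  0xFB68 + 0x0EBC = 0x10A24 → wrap carry → 0x0A25
One's-complement sum = 0x0A25.
Checksum = ~0x0A25 & 0xFFFF = 0xF5DA.

F5DA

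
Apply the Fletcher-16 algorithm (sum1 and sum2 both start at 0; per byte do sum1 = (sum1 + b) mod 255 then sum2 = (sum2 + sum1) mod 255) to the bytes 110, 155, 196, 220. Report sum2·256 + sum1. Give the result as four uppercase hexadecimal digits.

F2AB

Running sums (mod 255):
  after byte 0 (110): sum1=110, sum2=110
  after byte 1 (155): sum1=10, sum2=120
  after byte 2 (196): sum1=206, sum2=71
  after byte 3 (220): sum1=171, sum2=242
Checksum = sum2·256 + sum1 = 242·256 + 171 = 62123 = 0xF2AB.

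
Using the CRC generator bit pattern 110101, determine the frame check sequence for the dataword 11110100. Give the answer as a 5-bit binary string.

Append 5 zeros: 1111010000000. Divide by 110101 (XOR where the leading bit is 1):
  pos 0: 111101 XOR 110101 = 001000
  pos 2: 100000 XOR 110101 = 010101
  pos 3: 101010 XOR 110101 = 011111
  pos 4: 111110 XOR 110101 = 001011
  pos 6: 101100 XOR 110101 = 011001
  pos 7: 110010 XOR 110101 = 000111
Remainder (last 5 bits) = 00111. This is the CRC / FCS.

00111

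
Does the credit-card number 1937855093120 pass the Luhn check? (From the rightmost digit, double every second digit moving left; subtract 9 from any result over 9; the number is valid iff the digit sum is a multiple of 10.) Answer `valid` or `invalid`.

invalid

From the right, keep odd positions and double even positions (subtract 9 from any doubled value over 9):
  doubled (positions 2,4,...): 4 6 0 1 5 9 → sum 25
  kept (positions 1,3,...): 0 1 9 5 8 3 1 → sum 27
Total = 52.
52 mod 10 = 2, so the number is invalid.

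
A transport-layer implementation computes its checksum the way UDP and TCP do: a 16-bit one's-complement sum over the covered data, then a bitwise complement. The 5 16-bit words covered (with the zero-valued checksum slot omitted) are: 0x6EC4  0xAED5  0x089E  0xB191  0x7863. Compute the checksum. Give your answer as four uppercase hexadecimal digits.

One's-complement addition (fold any carry out of bit 15 back into bit 0):
  0x6EC4 + 0xAED5 = 0x11D99 → wrap carry → 0x1D9A
  0x1D9A + 0x089E = 0x02638
  0x2638 + 0xB191 = 0x0D7C9
  0xD7C9 + 0x7863 = 0x1502C → wrap carry → 0x502D
One's-complement sum = 0x502D.
Checksum = ~0x502D & 0xFFFF = 0xAFD2.

AFD2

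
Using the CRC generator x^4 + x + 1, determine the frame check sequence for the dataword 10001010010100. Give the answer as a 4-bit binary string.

1110

Append 4 zeros: 100010100101000000. Divide by 10011 (XOR where the leading bit is 1):
  pos 0: 10001 XOR 10011 = 00010
  pos 3: 10010 XOR 10011 = 00001
  pos 7: 10101 XOR 10011 = 00110
  pos 9: 11000 XOR 10011 = 01011
  pos 10: 10110 XOR 10011 = 00101
  pos 12: 10100 XOR 10011 = 00111
Remainder (last 4 bits) = 1110. This is the CRC / FCS.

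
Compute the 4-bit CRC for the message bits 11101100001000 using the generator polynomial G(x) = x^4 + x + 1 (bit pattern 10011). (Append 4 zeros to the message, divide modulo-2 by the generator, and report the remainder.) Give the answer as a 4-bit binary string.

1110

Append 4 zeros: 111011000010000000. Divide by 10011 (XOR where the leading bit is 1):
  pos 0: 11101 XOR 10011 = 01110
  pos 1: 11101 XOR 10011 = 01110
  pos 2: 11100 XOR 10011 = 01111
  pos 3: 11110 XOR 10011 = 01101
  pos 4: 11010 XOR 10011 = 01001
  pos 5: 10010 XOR 10011 = 00001
  pos 9: 11000 XOR 10011 = 01011
  pos 10: 10110 XOR 10011 = 00101
  pos 12: 10100 XOR 10011 = 00111
Remainder (last 4 bits) = 1110. This is the CRC / FCS.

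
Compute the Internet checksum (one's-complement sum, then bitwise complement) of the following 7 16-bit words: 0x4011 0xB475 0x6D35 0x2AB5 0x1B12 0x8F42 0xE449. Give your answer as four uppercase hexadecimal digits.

One's-complement addition (fold any carry out of bit 15 back into bit 0):
  0x4011 + 0xB475 = 0x0F486
  0xF486 + 0x6D35 = 0x161BB → wrap carry → 0x61BC
  0x61BC + 0x2AB5 = 0x08C71
  0x8C71 + 0x1B12 = 0x0A783
  0xA783 + 0x8F42 = 0x136C5 → wrap carry → 0x36C6
  0x36C6 + 0xE449 = 0x11B0F → wrap carry → 0x1B10
One's-complement sum = 0x1B10.
Checksum = ~0x1B10 & 0xFFFF = 0xE4EF.

E4EF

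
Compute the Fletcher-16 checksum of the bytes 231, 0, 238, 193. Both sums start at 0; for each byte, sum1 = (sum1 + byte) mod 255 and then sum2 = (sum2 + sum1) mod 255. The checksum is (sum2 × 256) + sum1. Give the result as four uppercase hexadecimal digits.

3F98

Running sums (mod 255):
  after byte 0 (231): sum1=231, sum2=231
  after byte 1 (0): sum1=231, sum2=207
  after byte 2 (238): sum1=214, sum2=166
  after byte 3 (193): sum1=152, sum2=63
Checksum = sum2·256 + sum1 = 63·256 + 152 = 16280 = 0x3F98.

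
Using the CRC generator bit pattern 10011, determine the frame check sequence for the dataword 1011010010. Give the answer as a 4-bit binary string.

0111

Append 4 zeros: 10110100100000. Divide by 10011 (XOR where the leading bit is 1):
  pos 0: 10110 XOR 10011 = 00101
  pos 2: 10110 XOR 10011 = 00101
  pos 4: 10101 XOR 10011 = 00110
  pos 6: 11000 XOR 10011 = 01011
  pos 7: 10110 XOR 10011 = 00101
  pos 9: 10100 XOR 10011 = 00111
Remainder (last 4 bits) = 0111. This is the CRC / FCS.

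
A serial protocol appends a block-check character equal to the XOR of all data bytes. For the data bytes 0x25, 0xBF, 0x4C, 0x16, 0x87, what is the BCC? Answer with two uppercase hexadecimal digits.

XOR the bytes together:
  start with 0x25
  0x25 ⊕ 0xBF = 0x9A
  0x9A ⊕ 0x4C = 0xD6
  0xD6 ⊕ 0x16 = 0xC0
  0xC0 ⊕ 0x87 = 0x47

47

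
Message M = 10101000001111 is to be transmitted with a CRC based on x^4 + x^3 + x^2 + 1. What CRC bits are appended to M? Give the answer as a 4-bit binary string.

Append 4 zeros: 101010000011110000. Divide by 11101 (XOR where the leading bit is 1):
  pos 0: 10101 XOR 11101 = 01000
  pos 1: 10000 XOR 11101 = 01101
  pos 2: 11010 XOR 11101 = 00111
  pos 4: 11100 XOR 11101 = 00001
  pos 8: 10111 XOR 11101 = 01010
  pos 9: 10101 XOR 11101 = 01000
  pos 10: 10000 XOR 11101 = 01101
  pos 11: 11010 XOR 11101 = 00111
  pos 13: 11100 XOR 11101 = 00001
Remainder (last 4 bits) = 0001. This is the CRC / FCS.

0001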